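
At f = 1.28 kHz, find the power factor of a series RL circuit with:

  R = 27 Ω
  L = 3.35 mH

Step 1 — Angular frequency: ω = 2π·f = 2π·1280 = 8042 rad/s.
Step 2 — Component impedances:
  R: Z = R = 27 Ω
  L: Z = jωL = j·8042·0.00335 = 0 + j26.94 Ω
Step 3 — Series combination: Z_total = R + L = 27 + j26.94 Ω = 38.14∠44.9° Ω.
Step 4 — Power factor: PF = cos(φ) = Re(Z)/|Z| = 27/38.14 = 0.7079.
Step 5 — Type: Im(Z) = 26.94 ⇒ lagging (phase φ = 44.9°).

PF = 0.7079 (lagging, φ = 44.9°)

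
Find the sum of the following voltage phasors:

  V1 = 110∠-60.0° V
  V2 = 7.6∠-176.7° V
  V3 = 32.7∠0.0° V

Step 1 — Convert each phasor to rectangular form:
  V1 = 110·(cos(-60.0°) + j·sin(-60.0°)) = 55 - j95.26 V
  V2 = 7.6·(cos(-176.7°) + j·sin(-176.7°)) = -7.587 - j0.4375 V
  V3 = 32.7·(cos(0.0°) + j·sin(0.0°)) = 32.7 V
Step 2 — Sum components: V_total = 80.11 - j95.7 V.
Step 3 — Convert to polar: |V_total| = 124.8 V, ∠V_total = -50.1°.

V_total = 124.8∠-50.1° V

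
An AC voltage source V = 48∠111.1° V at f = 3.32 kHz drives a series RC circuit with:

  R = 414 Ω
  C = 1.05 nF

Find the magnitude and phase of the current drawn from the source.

Step 1 — Angular frequency: ω = 2π·f = 2π·3320 = 2.086e+04 rad/s.
Step 2 — Component impedances:
  R: Z = R = 414 Ω
  C: Z = 1/(jωC) = -j/(ω·C) = 0 - j4.566e+04 Ω
Step 3 — Series combination: Z_total = R + C = 414 - j4.566e+04 Ω = 4.566e+04∠-89.5° Ω.
Step 4 — Source phasor: V = 48∠111.1° V = -17.28 + j44.78 V.
Step 5 — Ohm's law: I = V / Z_total = (-17.28 + j44.78) / (414 - j4.566e+04) = -0.0009842 - j0.0003696 A.
Step 6 — Convert to polar: |I| = 0.001051 A, ∠I = -159.4°.

I = 0.001051∠-159.4° A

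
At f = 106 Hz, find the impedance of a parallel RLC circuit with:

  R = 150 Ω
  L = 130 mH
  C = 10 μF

Step 1 — Angular frequency: ω = 2π·f = 2π·106 = 666 rad/s.
Step 2 — Component impedances:
  R: Z = R = 150 Ω
  L: Z = jωL = j·666·0.13 = 0 + j86.58 Ω
  C: Z = 1/(jωC) = -j/(ω·C) = 0 - j150.1 Ω
Step 3 — Parallel combination: 1/Z_total = 1/R + 1/L + 1/C; Z_total = 97.53 + j71.53 Ω = 121∠36.3° Ω.

Z = 97.53 + j71.53 Ω = 121∠36.3° Ω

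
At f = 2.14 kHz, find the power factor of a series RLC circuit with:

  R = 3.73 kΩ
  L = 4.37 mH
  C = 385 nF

Step 1 — Angular frequency: ω = 2π·f = 2π·2140 = 1.345e+04 rad/s.
Step 2 — Component impedances:
  R: Z = R = 3730 Ω
  L: Z = jωL = j·1.345e+04·0.00437 = 0 + j58.76 Ω
  C: Z = 1/(jωC) = -j/(ω·C) = 0 - j193.2 Ω
Step 3 — Series combination: Z_total = R + L + C = 3730 - j134.4 Ω = 3732∠-2.1° Ω.
Step 4 — Power factor: PF = cos(φ) = Re(Z)/|Z| = 3730/3732.4 = 0.9994.
Step 5 — Type: Im(Z) = -134.4 ⇒ leading (phase φ = -2.1°).

PF = 0.9994 (leading, φ = -2.1°)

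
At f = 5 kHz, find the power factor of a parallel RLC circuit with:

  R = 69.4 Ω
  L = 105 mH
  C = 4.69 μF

Step 1 — Angular frequency: ω = 2π·f = 2π·5000 = 3.142e+04 rad/s.
Step 2 — Component impedances:
  R: Z = R = 69.4 Ω
  L: Z = jωL = j·3.142e+04·0.105 = 0 + j3299 Ω
  C: Z = 1/(jωC) = -j/(ω·C) = 0 - j6.787 Ω
Step 3 — Parallel combination: 1/Z_total = 1/R + 1/L + 1/C; Z_total = 0.6601 - j6.736 Ω = 6.769∠-84.4° Ω.
Step 4 — Power factor: PF = cos(φ) = Re(Z)/|Z| = 0.66014/6.7686 = 0.09753.
Step 5 — Type: Im(Z) = -6.736 ⇒ leading (phase φ = -84.4°).

PF = 0.09753 (leading, φ = -84.4°)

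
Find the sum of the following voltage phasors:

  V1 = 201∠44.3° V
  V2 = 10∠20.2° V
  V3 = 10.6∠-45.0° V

Step 1 — Convert each phasor to rectangular form:
  V1 = 201·(cos(44.3°) + j·sin(44.3°)) = 143.9 + j140.4 V
  V2 = 10·(cos(20.2°) + j·sin(20.2°)) = 9.385 + j3.453 V
  V3 = 10.6·(cos(-45.0°) + j·sin(-45.0°)) = 7.495 - j7.495 V
Step 2 — Sum components: V_total = 160.7 + j136.3 V.
Step 3 — Convert to polar: |V_total| = 210.8 V, ∠V_total = 40.3°.

V_total = 210.8∠40.3° V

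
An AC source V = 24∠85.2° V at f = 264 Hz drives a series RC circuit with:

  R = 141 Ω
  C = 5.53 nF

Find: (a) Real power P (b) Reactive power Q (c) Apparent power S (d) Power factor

Step 1 — Angular frequency: ω = 2π·f = 2π·264 = 1659 rad/s.
Step 2 — Component impedances:
  R: Z = R = 141 Ω
  C: Z = 1/(jωC) = -j/(ω·C) = 0 - j1.09e+05 Ω
Step 3 — Series combination: Z_total = R + C = 141 - j1.09e+05 Ω = 1.09e+05∠-89.9° Ω.
Step 4 — Source phasor: V = 24∠85.2° V = 2.008 + j23.92 V.
Step 5 — Current: I = V / Z = -0.0002194 + j1.871e-05 A = 0.0002202∠175.1° A.
Step 6 — Complex power: S = V·I* = 6.834e-06 - j0.005284 VA.
Step 7 — Real power: P = Re(S) = 6.834e-06 W.
Step 8 — Reactive power: Q = Im(S) = -0.005284 VAR.
Step 9 — Apparent power: |S| = 0.005284 VA.
Step 10 — Power factor: PF = P/|S| = 0.001293 (leading).

(a) P = 6.834e-06 W  (b) Q = -0.005284 VAR  (c) S = 0.005284 VA  (d) PF = 0.001293 (leading)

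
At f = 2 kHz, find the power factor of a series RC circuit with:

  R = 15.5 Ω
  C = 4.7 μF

Step 1 — Angular frequency: ω = 2π·f = 2π·2000 = 1.257e+04 rad/s.
Step 2 — Component impedances:
  R: Z = R = 15.5 Ω
  C: Z = 1/(jωC) = -j/(ω·C) = 0 - j16.93 Ω
Step 3 — Series combination: Z_total = R + C = 15.5 - j16.93 Ω = 22.95∠-47.5° Ω.
Step 4 — Power factor: PF = cos(φ) = Re(Z)/|Z| = 15.5/22.955 = 0.6752.
Step 5 — Type: Im(Z) = -16.93 ⇒ leading (phase φ = -47.5°).

PF = 0.6752 (leading, φ = -47.5°)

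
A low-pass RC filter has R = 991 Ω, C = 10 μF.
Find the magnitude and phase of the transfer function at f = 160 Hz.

Step 1 — Angular frequency: ω = 2π·160 = 1005 rad/s.
Step 2 — Transfer function: H(jω) = 1/(1 + jωRC).
Step 3 — Denominator: 1 + jωRC = 1 + j·1005·991·1e-05 = 1 + j9.963.
Step 4 — H = 0.009975 - j0.09937.
Step 5 — Magnitude: |H| = 0.09987 (-20.0 dB); phase: φ = -84.3°.

|H| = 0.09987 (-20.0 dB), φ = -84.3°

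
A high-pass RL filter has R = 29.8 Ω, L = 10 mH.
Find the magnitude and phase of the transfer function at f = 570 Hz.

Step 1 — Angular frequency: ω = 2π·570 = 3581 rad/s.
Step 2 — Transfer function: H(jω) = jωL/(R + jωL).
Step 3 — Numerator jωL = j·35.81; denominator R + jωL = 29.8 + j35.81.
Step 4 — H = 0.5909 + j0.4917.
Step 5 — Magnitude: |H| = 0.7687 (-2.3 dB); phase: φ = 39.8°.

|H| = 0.7687 (-2.3 dB), φ = 39.8°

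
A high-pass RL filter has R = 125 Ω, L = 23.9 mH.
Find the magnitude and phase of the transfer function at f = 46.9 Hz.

Step 1 — Angular frequency: ω = 2π·46.9 = 294.7 rad/s.
Step 2 — Transfer function: H(jω) = jωL/(R + jωL).
Step 3 — Numerator jωL = j·7.043; denominator R + jωL = 125 + j7.043.
Step 4 — H = 0.003164 + j0.05616.
Step 5 — Magnitude: |H| = 0.05625 (-25.0 dB); phase: φ = 86.8°.

|H| = 0.05625 (-25.0 dB), φ = 86.8°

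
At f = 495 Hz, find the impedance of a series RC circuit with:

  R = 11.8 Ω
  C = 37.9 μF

Step 1 — Angular frequency: ω = 2π·f = 2π·495 = 3110 rad/s.
Step 2 — Component impedances:
  R: Z = R = 11.8 Ω
  C: Z = 1/(jωC) = -j/(ω·C) = 0 - j8.484 Ω
Step 3 — Series combination: Z_total = R + C = 11.8 - j8.484 Ω = 14.53∠-35.7° Ω.

Z = 11.8 - j8.484 Ω = 14.53∠-35.7° Ω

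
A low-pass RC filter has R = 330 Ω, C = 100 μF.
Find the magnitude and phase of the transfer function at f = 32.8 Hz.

Step 1 — Angular frequency: ω = 2π·32.8 = 206.1 rad/s.
Step 2 — Transfer function: H(jω) = 1/(1 + jωRC).
Step 3 — Denominator: 1 + jωRC = 1 + j·206.1·330·0.0001 = 1 + j6.801.
Step 4 — H = 0.02116 - j0.1439.
Step 5 — Magnitude: |H| = 0.1455 (-16.7 dB); phase: φ = -81.6°.

|H| = 0.1455 (-16.7 dB), φ = -81.6°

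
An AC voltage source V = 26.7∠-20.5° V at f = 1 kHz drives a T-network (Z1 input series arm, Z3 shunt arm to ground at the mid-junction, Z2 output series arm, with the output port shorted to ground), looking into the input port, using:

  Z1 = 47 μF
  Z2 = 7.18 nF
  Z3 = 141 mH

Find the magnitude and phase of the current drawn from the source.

Step 1 — Angular frequency: ω = 2π·f = 2π·1000 = 6283 rad/s.
Step 2 — Component impedances:
  Z1: Z = 1/(jωC) = -j/(ω·C) = 0 - j3.386 Ω
  Z2: Z = 1/(jωC) = -j/(ω·C) = 0 - j2.217e+04 Ω
  Z3: Z = jωL = j·6283·0.141 = 0 + j885.9 Ω
Step 3 — With the output port shorted to ground, the output series arm Z2 runs from the junction to ground; the shunt arm Z3 also runs from the junction to ground. They appear in parallel: Z3 || Z2 = 0 + j922.8 Ω.
Step 4 — Series with input arm Z1: Z_in = Z1 + (Z3 || Z2) = 0 + j919.4 Ω = 919.4∠90.0° Ω.
Step 5 — Source phasor: V = 26.7∠-20.5° V = 25.01 - j9.351 V.
Step 6 — Ohm's law: I = V / Z_total = (25.01 - j9.351) / (0 + j919.4) = -0.01017 - j0.0272 A.
Step 7 — Convert to polar: |I| = 0.02904 A, ∠I = -110.5°.

I = 0.02904∠-110.5° A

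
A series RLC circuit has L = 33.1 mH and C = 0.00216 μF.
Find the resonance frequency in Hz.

Step 1 — Resonance condition Im(Z)=0 gives ω₀ = 1/√(LC).
Step 2 — ω₀ = 1/√(0.0331·2.16e-09) = 1.183e+05 rad/s.
Step 3 — f₀ = ω₀/(2π) = 1.882e+04 Hz.

f₀ = 1.882e+04 Hz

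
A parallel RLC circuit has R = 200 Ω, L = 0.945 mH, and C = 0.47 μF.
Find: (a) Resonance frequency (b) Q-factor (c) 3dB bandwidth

Step 1 — Resonance: ω₀ = 1/√(LC) = 1/√(0.000945·4.7e-07) = 4.745e+04 rad/s.
Step 2 — f₀ = ω₀/(2π) = 7552 Hz.
Step 3 — Parallel Q: Q = R/(ω₀L) = 200/(4.745e+04·0.000945) = 4.46.
Step 4 — Bandwidth: Δω = ω₀/Q = 1.064e+04 rad/s; BW = Δω/(2π) = 1693 Hz.

(a) f₀ = 7552 Hz  (b) Q = 4.46  (c) BW = 1693 Hz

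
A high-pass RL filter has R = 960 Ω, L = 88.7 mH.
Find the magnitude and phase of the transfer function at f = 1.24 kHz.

Step 1 — Angular frequency: ω = 2π·1240 = 7791 rad/s.
Step 2 — Transfer function: H(jω) = jωL/(R + jωL).
Step 3 — Numerator jωL = j·691.1; denominator R + jωL = 960 + j691.1.
Step 4 — H = 0.3413 + j0.4742.
Step 5 — Magnitude: |H| = 0.5842 (-4.7 dB); phase: φ = 54.3°.

|H| = 0.5842 (-4.7 dB), φ = 54.3°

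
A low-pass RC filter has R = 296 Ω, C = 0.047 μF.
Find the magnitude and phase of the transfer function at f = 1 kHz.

Step 1 — Angular frequency: ω = 2π·1000 = 6283 rad/s.
Step 2 — Transfer function: H(jω) = 1/(1 + jωRC).
Step 3 — Denominator: 1 + jωRC = 1 + j·6283·296·4.7e-08 = 1 + j0.08741.
Step 4 — H = 0.9924 - j0.08675.
Step 5 — Magnitude: |H| = 0.9962 (-0.0 dB); phase: φ = -5.0°.

|H| = 0.9962 (-0.0 dB), φ = -5.0°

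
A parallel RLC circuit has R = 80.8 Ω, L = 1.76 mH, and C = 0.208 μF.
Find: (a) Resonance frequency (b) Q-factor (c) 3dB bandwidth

Step 1 — Resonance: ω₀ = 1/√(LC) = 1/√(0.00176·2.08e-07) = 5.227e+04 rad/s.
Step 2 — f₀ = ω₀/(2π) = 8318 Hz.
Step 3 — Parallel Q: Q = R/(ω₀L) = 80.8/(5.227e+04·0.00176) = 0.8784.
Step 4 — Bandwidth: Δω = ω₀/Q = 5.95e+04 rad/s; BW = Δω/(2π) = 9470 Hz.

(a) f₀ = 8318 Hz  (b) Q = 0.8784  (c) BW = 9470 Hz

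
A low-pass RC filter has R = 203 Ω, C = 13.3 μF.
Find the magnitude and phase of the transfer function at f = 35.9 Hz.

Step 1 — Angular frequency: ω = 2π·35.9 = 225.6 rad/s.
Step 2 — Transfer function: H(jω) = 1/(1 + jωRC).
Step 3 — Denominator: 1 + jωRC = 1 + j·225.6·203·1.33e-05 = 1 + j0.609.
Step 4 — H = 0.7295 - j0.4442.
Step 5 — Magnitude: |H| = 0.8541 (-1.4 dB); phase: φ = -31.3°.

|H| = 0.8541 (-1.4 dB), φ = -31.3°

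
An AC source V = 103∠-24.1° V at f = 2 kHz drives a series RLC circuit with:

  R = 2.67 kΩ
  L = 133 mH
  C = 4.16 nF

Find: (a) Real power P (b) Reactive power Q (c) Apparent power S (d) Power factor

Step 1 — Angular frequency: ω = 2π·f = 2π·2000 = 1.257e+04 rad/s.
Step 2 — Component impedances:
  R: Z = R = 2670 Ω
  L: Z = jωL = j·1.257e+04·0.133 = 0 + j1671 Ω
  C: Z = 1/(jωC) = -j/(ω·C) = 0 - j1.913e+04 Ω
Step 3 — Series combination: Z_total = R + L + C = 2670 - j1.746e+04 Ω = 1.766e+04∠-81.3° Ω.
Step 4 — Source phasor: V = 103∠-24.1° V = 94.02 - j42.06 V.
Step 5 — Current: I = V / Z = 0.003159 + j0.004903 A = 0.005832∠57.2° A.
Step 6 — Complex power: S = V·I* = 0.09082 - j0.5938 VA.
Step 7 — Real power: P = Re(S) = 0.09082 W.
Step 8 — Reactive power: Q = Im(S) = -0.5938 VAR.
Step 9 — Apparent power: |S| = 0.6007 VA.
Step 10 — Power factor: PF = P/|S| = 0.1512 (leading).

(a) P = 0.09082 W  (b) Q = -0.5938 VAR  (c) S = 0.6007 VA  (d) PF = 0.1512 (leading)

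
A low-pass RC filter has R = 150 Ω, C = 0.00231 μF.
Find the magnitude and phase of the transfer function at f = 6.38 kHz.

Step 1 — Angular frequency: ω = 2π·6380 = 4.009e+04 rad/s.
Step 2 — Transfer function: H(jω) = 1/(1 + jωRC).
Step 3 — Denominator: 1 + jωRC = 1 + j·4.009e+04·150·2.31e-09 = 1 + j0.01389.
Step 4 — H = 0.9998 - j0.01389.
Step 5 — Magnitude: |H| = 0.9999 (-0.0 dB); phase: φ = -0.8°.

|H| = 0.9999 (-0.0 dB), φ = -0.8°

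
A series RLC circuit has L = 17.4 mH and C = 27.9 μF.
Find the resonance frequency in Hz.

Step 1 — Resonance condition Im(Z)=0 gives ω₀ = 1/√(LC).
Step 2 — ω₀ = 1/√(0.0174·2.79e-05) = 1435 rad/s.
Step 3 — f₀ = ω₀/(2π) = 228.4 Hz.

f₀ = 228.4 Hz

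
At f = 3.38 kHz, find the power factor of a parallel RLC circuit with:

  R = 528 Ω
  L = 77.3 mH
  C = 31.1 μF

Step 1 — Angular frequency: ω = 2π·f = 2π·3380 = 2.124e+04 rad/s.
Step 2 — Component impedances:
  R: Z = R = 528 Ω
  L: Z = jωL = j·2.124e+04·0.0773 = 0 + j1642 Ω
  C: Z = 1/(jωC) = -j/(ω·C) = 0 - j1.514 Ω
Step 3 — Parallel combination: 1/Z_total = 1/R + 1/L + 1/C; Z_total = 0.00435 - j1.515 Ω = 1.515∠-89.8° Ω.
Step 4 — Power factor: PF = cos(φ) = Re(Z)/|Z| = 0.0043496/1.5155 = 0.00287.
Step 5 — Type: Im(Z) = -1.515 ⇒ leading (phase φ = -89.8°).

PF = 0.00287 (leading, φ = -89.8°)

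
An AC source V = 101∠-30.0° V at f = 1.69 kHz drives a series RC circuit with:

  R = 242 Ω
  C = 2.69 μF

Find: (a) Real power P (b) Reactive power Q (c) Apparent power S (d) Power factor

Step 1 — Angular frequency: ω = 2π·f = 2π·1690 = 1.062e+04 rad/s.
Step 2 — Component impedances:
  R: Z = R = 242 Ω
  C: Z = 1/(jωC) = -j/(ω·C) = 0 - j35.01 Ω
Step 3 — Series combination: Z_total = R + C = 242 - j35.01 Ω = 244.5∠-8.2° Ω.
Step 4 — Source phasor: V = 101∠-30.0° V = 87.47 - j50.5 V.
Step 5 — Current: I = V / Z = 0.3836 - j0.1532 A = 0.4131∠-21.8° A.
Step 6 — Complex power: S = V·I* = 41.29 - j5.973 VA.
Step 7 — Real power: P = Re(S) = 41.29 W.
Step 8 — Reactive power: Q = Im(S) = -5.973 VAR.
Step 9 — Apparent power: |S| = 41.72 VA.
Step 10 — Power factor: PF = P/|S| = 0.9897 (leading).

(a) P = 41.29 W  (b) Q = -5.973 VAR  (c) S = 41.72 VA  (d) PF = 0.9897 (leading)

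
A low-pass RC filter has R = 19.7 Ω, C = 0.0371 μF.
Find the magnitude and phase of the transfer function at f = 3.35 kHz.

Step 1 — Angular frequency: ω = 2π·3350 = 2.105e+04 rad/s.
Step 2 — Transfer function: H(jω) = 1/(1 + jωRC).
Step 3 — Denominator: 1 + jωRC = 1 + j·2.105e+04·19.7·3.71e-08 = 1 + j0.01538.
Step 4 — H = 0.9998 - j0.01538.
Step 5 — Magnitude: |H| = 0.9999 (-0.0 dB); phase: φ = -0.9°.

|H| = 0.9999 (-0.0 dB), φ = -0.9°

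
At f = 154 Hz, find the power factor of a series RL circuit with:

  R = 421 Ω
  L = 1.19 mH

Step 1 — Angular frequency: ω = 2π·f = 2π·154 = 967.6 rad/s.
Step 2 — Component impedances:
  R: Z = R = 421 Ω
  L: Z = jωL = j·967.6·0.00119 = 0 + j1.151 Ω
Step 3 — Series combination: Z_total = R + L = 421 + j1.151 Ω = 421∠0.2° Ω.
Step 4 — Power factor: PF = cos(φ) = Re(Z)/|Z| = 421/421 = 1.
Step 5 — Type: Im(Z) = 1.151 ⇒ lagging (phase φ = 0.2°).

PF = 1 (lagging, φ = 0.2°)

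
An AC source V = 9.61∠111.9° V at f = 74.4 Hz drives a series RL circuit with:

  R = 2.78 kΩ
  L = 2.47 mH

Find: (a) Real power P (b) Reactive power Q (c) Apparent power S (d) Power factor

Step 1 — Angular frequency: ω = 2π·f = 2π·74.4 = 467.5 rad/s.
Step 2 — Component impedances:
  R: Z = R = 2780 Ω
  L: Z = jωL = j·467.5·0.00247 = 0 + j1.155 Ω
Step 3 — Series combination: Z_total = R + L = 2780 + j1.155 Ω = 2780∠0.0° Ω.
Step 4 — Source phasor: V = 9.61∠111.9° V = -3.584 + j8.917 V.
Step 5 — Current: I = V / Z = -0.001288 + j0.003208 A = 0.003457∠111.9° A.
Step 6 — Complex power: S = V·I* = 0.03322 + j1.38e-05 VA.
Step 7 — Real power: P = Re(S) = 0.03322 W.
Step 8 — Reactive power: Q = Im(S) = 1.38e-05 VAR.
Step 9 — Apparent power: |S| = 0.03322 VA.
Step 10 — Power factor: PF = P/|S| = 1 (lagging).

(a) P = 0.03322 W  (b) Q = 1.38e-05 VAR  (c) S = 0.03322 VA  (d) PF = 1 (lagging)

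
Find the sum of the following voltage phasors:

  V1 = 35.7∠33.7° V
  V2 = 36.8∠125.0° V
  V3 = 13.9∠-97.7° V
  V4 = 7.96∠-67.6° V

Step 1 — Convert each phasor to rectangular form:
  V1 = 35.7·(cos(33.7°) + j·sin(33.7°)) = 29.7 + j19.81 V
  V2 = 36.8·(cos(125.0°) + j·sin(125.0°)) = -21.11 + j30.14 V
  V3 = 13.9·(cos(-97.7°) + j·sin(-97.7°)) = -1.862 - j13.77 V
  V4 = 7.96·(cos(-67.6°) + j·sin(-67.6°)) = 3.033 - j7.359 V
Step 2 — Sum components: V_total = 9.764 + j28.82 V.
Step 3 — Convert to polar: |V_total| = 30.43 V, ∠V_total = 71.3°.

V_total = 30.43∠71.3° V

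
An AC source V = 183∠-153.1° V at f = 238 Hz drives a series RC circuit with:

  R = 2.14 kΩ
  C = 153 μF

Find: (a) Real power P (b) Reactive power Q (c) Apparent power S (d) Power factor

Step 1 — Angular frequency: ω = 2π·f = 2π·238 = 1495 rad/s.
Step 2 — Component impedances:
  R: Z = R = 2140 Ω
  C: Z = 1/(jωC) = -j/(ω·C) = 0 - j4.371 Ω
Step 3 — Series combination: Z_total = R + C = 2140 - j4.371 Ω = 2140∠-0.1° Ω.
Step 4 — Source phasor: V = 183∠-153.1° V = -163.2 - j82.8 V.
Step 5 — Current: I = V / Z = -0.07618 - j0.03885 A = 0.08551∠-153.0° A.
Step 6 — Complex power: S = V·I* = 15.65 - j0.03196 VA.
Step 7 — Real power: P = Re(S) = 15.65 W.
Step 8 — Reactive power: Q = Im(S) = -0.03196 VAR.
Step 9 — Apparent power: |S| = 15.65 VA.
Step 10 — Power factor: PF = P/|S| = 1 (leading).

(a) P = 15.65 W  (b) Q = -0.03196 VAR  (c) S = 15.65 VA  (d) PF = 1 (leading)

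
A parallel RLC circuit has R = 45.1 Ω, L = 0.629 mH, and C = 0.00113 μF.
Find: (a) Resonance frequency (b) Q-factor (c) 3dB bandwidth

Step 1 — Resonance: ω₀ = 1/√(LC) = 1/√(0.000629·1.13e-09) = 1.186e+06 rad/s.
Step 2 — f₀ = ω₀/(2π) = 1.888e+05 Hz.
Step 3 — Parallel Q: Q = R/(ω₀L) = 45.1/(1.186e+06·0.000629) = 0.06045.
Step 4 — Bandwidth: Δω = ω₀/Q = 1.962e+07 rad/s; BW = Δω/(2π) = 3.123e+06 Hz.

(a) f₀ = 1.888e+05 Hz  (b) Q = 0.06045  (c) BW = 3.123e+06 Hz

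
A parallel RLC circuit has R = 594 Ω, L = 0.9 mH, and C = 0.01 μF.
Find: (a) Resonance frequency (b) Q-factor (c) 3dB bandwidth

Step 1 — Resonance: ω₀ = 1/√(LC) = 1/√(0.0009·1e-08) = 3.333e+05 rad/s.
Step 2 — f₀ = ω₀/(2π) = 5.305e+04 Hz.
Step 3 — Parallel Q: Q = R/(ω₀L) = 594/(3.333e+05·0.0009) = 1.98.
Step 4 — Bandwidth: Δω = ω₀/Q = 1.684e+05 rad/s; BW = Δω/(2π) = 2.679e+04 Hz.

(a) f₀ = 5.305e+04 Hz  (b) Q = 1.98  (c) BW = 2.679e+04 Hz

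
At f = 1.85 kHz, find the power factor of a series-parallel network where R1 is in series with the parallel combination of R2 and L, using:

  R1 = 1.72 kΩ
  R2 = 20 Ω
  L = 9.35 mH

Step 1 — Angular frequency: ω = 2π·f = 2π·1850 = 1.162e+04 rad/s.
Step 2 — Component impedances:
  R1: Z = R = 1720 Ω
  R2: Z = R = 20 Ω
  L: Z = jωL = j·1.162e+04·0.00935 = 0 + j108.7 Ω
Step 3 — Parallel branch: R2 || L = 1/(1/R2 + 1/L) = 19.34 + j3.56 Ω.
Step 4 — Series with R1: Z_total = R1 + (R2 || L) = 1739 + j3.56 Ω = 1739∠0.1° Ω.
Step 5 — Power factor: PF = cos(φ) = Re(Z)/|Z| = 1739/1739 = 1.
Step 6 — Type: Im(Z) = 3.56 ⇒ lagging (phase φ = 0.1°).

PF = 1 (lagging, φ = 0.1°)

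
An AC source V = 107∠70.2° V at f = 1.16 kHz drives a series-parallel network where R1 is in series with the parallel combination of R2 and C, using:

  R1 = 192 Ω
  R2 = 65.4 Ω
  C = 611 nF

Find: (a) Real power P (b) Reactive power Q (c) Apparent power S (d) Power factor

Step 1 — Angular frequency: ω = 2π·f = 2π·1160 = 7288 rad/s.
Step 2 — Component impedances:
  R1: Z = R = 192 Ω
  R2: Z = R = 65.4 Ω
  C: Z = 1/(jωC) = -j/(ω·C) = 0 - j224.6 Ω
Step 3 — Parallel branch: R2 || C = 1/(1/R2 + 1/C) = 60.29 - j17.56 Ω.
Step 4 — Series with R1: Z_total = R1 + (R2 || C) = 252.3 - j17.56 Ω = 252.9∠-4.0° Ω.
Step 5 — Source phasor: V = 107∠70.2° V = 36.24 + j100.7 V.
Step 6 — Current: I = V / Z = 0.1153 + j0.4071 A = 0.4231∠74.2° A.
Step 7 — Complex power: S = V·I* = 45.16 - j3.143 VA.
Step 8 — Real power: P = Re(S) = 45.16 W.
Step 9 — Reactive power: Q = Im(S) = -3.143 VAR.
Step 10 — Apparent power: |S| = 45.27 VA.
Step 11 — Power factor: PF = P/|S| = 0.9976 (leading).

(a) P = 45.16 W  (b) Q = -3.143 VAR  (c) S = 45.27 VA  (d) PF = 0.9976 (leading)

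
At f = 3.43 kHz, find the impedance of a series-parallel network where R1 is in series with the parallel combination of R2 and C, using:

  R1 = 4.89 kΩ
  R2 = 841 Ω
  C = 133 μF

Step 1 — Angular frequency: ω = 2π·f = 2π·3430 = 2.155e+04 rad/s.
Step 2 — Component impedances:
  R1: Z = R = 4890 Ω
  R2: Z = R = 841 Ω
  C: Z = 1/(jωC) = -j/(ω·C) = 0 - j0.3489 Ω
Step 3 — Parallel branch: R2 || C = 1/(1/R2 + 1/C) = 0.0001447 - j0.3489 Ω.
Step 4 — Series with R1: Z_total = R1 + (R2 || C) = 4890 - j0.3489 Ω = 4890∠-0.0° Ω.

Z = 4890 - j0.3489 Ω = 4890∠-0.0° Ω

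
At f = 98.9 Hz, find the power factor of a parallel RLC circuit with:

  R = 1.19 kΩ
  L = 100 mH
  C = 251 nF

Step 1 — Angular frequency: ω = 2π·f = 2π·98.9 = 621.4 rad/s.
Step 2 — Component impedances:
  R: Z = R = 1190 Ω
  L: Z = jωL = j·621.4·0.1 = 0 + j62.14 Ω
  C: Z = 1/(jωC) = -j/(ω·C) = 0 - j6411 Ω
Step 3 — Parallel combination: 1/Z_total = 1/R + 1/L + 1/C; Z_total = 3.3 + j62.57 Ω = 62.66∠87.0° Ω.
Step 4 — Power factor: PF = cos(φ) = Re(Z)/|Z| = 3.2996/62.662 = 0.05266.
Step 5 — Type: Im(Z) = 62.57 ⇒ lagging (phase φ = 87.0°).

PF = 0.05266 (lagging, φ = 87.0°)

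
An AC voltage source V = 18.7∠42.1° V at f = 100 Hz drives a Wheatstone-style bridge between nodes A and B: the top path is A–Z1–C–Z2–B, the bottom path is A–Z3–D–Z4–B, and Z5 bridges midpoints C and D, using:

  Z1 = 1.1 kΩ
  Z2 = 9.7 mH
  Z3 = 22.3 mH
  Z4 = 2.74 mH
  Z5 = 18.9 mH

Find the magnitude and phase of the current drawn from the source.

Step 1 — Angular frequency: ω = 2π·f = 2π·100 = 628.3 rad/s.
Step 2 — Component impedances:
  Z1: Z = R = 1100 Ω
  Z2: Z = jωL = j·628.3·0.0097 = 0 + j6.095 Ω
  Z3: Z = jωL = j·628.3·0.0223 = 0 + j14.01 Ω
  Z4: Z = jωL = j·628.3·0.00274 = 0 + j1.722 Ω
  Z5: Z = jωL = j·628.3·0.0189 = 0 + j11.88 Ω
Step 3 — Bridge requires nodal analysis (the Z5 bridge couples midpoints C and D, so the two paths cannot be reduced to a simple series/parallel combination). Setting node B to ground and injecting 1 A at node A, the 3-node admittance system at A, C, D solves to V_A = Z_AB = 0.2058 + j15.58 Ω = 15.58∠89.2° Ω.
Step 4 — Source phasor: V = 18.7∠42.1° V = 13.87 + j12.54 V.
Step 5 — Ohm's law: I = V / Z_total = (13.87 + j12.54) / (0.2058 + j15.58) = 0.8164 - j0.8798 A.
Step 6 — Convert to polar: |I| = 1.2 A, ∠I = -47.1°.

I = 1.2∠-47.1° A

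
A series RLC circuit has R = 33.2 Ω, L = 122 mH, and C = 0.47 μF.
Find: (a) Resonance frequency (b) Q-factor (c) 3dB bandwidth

Step 1 — Resonance condition Im(Z)=0 gives ω₀ = 1/√(LC).
Step 2 — ω₀ = 1/√(0.122·4.7e-07) = 4176 rad/s.
Step 3 — f₀ = ω₀/(2π) = 664.6 Hz.
Step 4 — Series Q: Q = ω₀L/R = 4176·0.122/33.2 = 15.35.
Step 5 — 3dB bandwidth: Δω = ω₀/Q = 272.1 rad/s; BW = Δω/(2π) = 43.31 Hz.

(a) f₀ = 664.6 Hz  (b) Q = 15.35  (c) BW = 43.31 Hz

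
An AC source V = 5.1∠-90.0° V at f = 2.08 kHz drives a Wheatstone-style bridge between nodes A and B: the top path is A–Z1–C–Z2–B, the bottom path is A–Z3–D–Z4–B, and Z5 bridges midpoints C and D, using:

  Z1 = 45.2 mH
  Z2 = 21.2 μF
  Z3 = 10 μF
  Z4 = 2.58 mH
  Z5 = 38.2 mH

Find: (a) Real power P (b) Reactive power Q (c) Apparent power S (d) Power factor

Step 1 — Angular frequency: ω = 2π·f = 2π·2080 = 1.307e+04 rad/s.
Step 2 — Component impedances:
  Z1: Z = jωL = j·1.307e+04·0.0452 = 0 + j590.7 Ω
  Z2: Z = 1/(jωC) = -j/(ω·C) = 0 - j3.609 Ω
  Z3: Z = 1/(jωC) = -j/(ω·C) = 0 - j7.652 Ω
  Z4: Z = jωL = j·1.307e+04·0.00258 = 0 + j33.72 Ω
  Z5: Z = jωL = j·1.307e+04·0.0382 = 0 + j499.2 Ω
Step 3 — Bridge requires nodal analysis (the Z5 bridge couples midpoints C and D, so the two paths cannot be reduced to a simple series/parallel combination). Setting node B to ground and injecting 1 A at node A, the 3-node admittance system at A, C, D solves to V_A = Z_AB = 0 + j22.96 Ω = 22.96∠90.0° Ω.
Step 4 — Source phasor: V = 5.1∠-90.0° V = 0 - j5.1 V.
Step 5 — Current: I = V / Z = -0.2221 A = 0.2221∠-180.0° A.
Step 6 — Complex power: S = V·I* = 0 + j1.133 VA.
Step 7 — Real power: P = Re(S) = 0 W.
Step 8 — Reactive power: Q = Im(S) = 1.133 VAR.
Step 9 — Apparent power: |S| = 1.133 VA.
Step 10 — Power factor: PF = P/|S| = 0 (lagging).

(a) P = 0 W  (b) Q = 1.133 VAR  (c) S = 1.133 VA  (d) PF = 0 (lagging)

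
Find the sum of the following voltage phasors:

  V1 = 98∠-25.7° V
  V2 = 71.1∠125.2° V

Step 1 — Convert each phasor to rectangular form:
  V1 = 98·(cos(-25.7°) + j·sin(-25.7°)) = 88.31 - j42.5 V
  V2 = 71.1·(cos(125.2°) + j·sin(125.2°)) = -40.98 + j58.1 V
Step 2 — Sum components: V_total = 47.32 + j15.6 V.
Step 3 — Convert to polar: |V_total| = 49.83 V, ∠V_total = 18.2°.

V_total = 49.83∠18.2° V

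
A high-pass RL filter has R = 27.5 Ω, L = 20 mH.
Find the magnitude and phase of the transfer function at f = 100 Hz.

Step 1 — Angular frequency: ω = 2π·100 = 628.3 rad/s.
Step 2 — Transfer function: H(jω) = jωL/(R + jωL).
Step 3 — Numerator jωL = j·12.57; denominator R + jωL = 27.5 + j12.57.
Step 4 — H = 0.1727 + j0.378.
Step 5 — Magnitude: |H| = 0.4156 (-7.6 dB); phase: φ = 65.4°.

|H| = 0.4156 (-7.6 dB), φ = 65.4°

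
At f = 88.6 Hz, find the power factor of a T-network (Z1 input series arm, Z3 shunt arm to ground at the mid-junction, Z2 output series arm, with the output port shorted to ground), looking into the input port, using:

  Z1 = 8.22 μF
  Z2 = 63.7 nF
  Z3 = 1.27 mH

Step 1 — Angular frequency: ω = 2π·f = 2π·88.6 = 556.7 rad/s.
Step 2 — Component impedances:
  Z1: Z = 1/(jωC) = -j/(ω·C) = 0 - j218.5 Ω
  Z2: Z = 1/(jωC) = -j/(ω·C) = 0 - j2.82e+04 Ω
  Z3: Z = jωL = j·556.7·0.00127 = 0 + j0.707 Ω
Step 3 — With the output port shorted to ground, the output series arm Z2 runs from the junction to ground; the shunt arm Z3 also runs from the junction to ground. They appear in parallel: Z3 || Z2 = 0 + j0.707 Ω.
Step 4 — Series with input arm Z1: Z_in = Z1 + (Z3 || Z2) = 0 - j217.8 Ω = 217.8∠-90.0° Ω.
Step 5 — Power factor: PF = cos(φ) = Re(Z)/|Z| = 0/217.8 = 0.
Step 6 — Type: Im(Z) = -217.8 ⇒ leading (phase φ = -90.0°).

PF = 0 (leading, φ = -90.0°)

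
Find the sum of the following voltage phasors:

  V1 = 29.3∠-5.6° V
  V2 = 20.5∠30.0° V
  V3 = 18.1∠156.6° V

Step 1 — Convert each phasor to rectangular form:
  V1 = 29.3·(cos(-5.6°) + j·sin(-5.6°)) = 29.16 - j2.859 V
  V2 = 20.5·(cos(30.0°) + j·sin(30.0°)) = 17.75 + j10.25 V
  V3 = 18.1·(cos(156.6°) + j·sin(156.6°)) = -16.61 + j7.188 V
Step 2 — Sum components: V_total = 30.3 + j14.58 V.
Step 3 — Convert to polar: |V_total| = 33.63 V, ∠V_total = 25.7°.

V_total = 33.63∠25.7° V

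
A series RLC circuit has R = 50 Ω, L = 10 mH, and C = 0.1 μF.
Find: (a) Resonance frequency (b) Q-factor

Step 1 — Resonance condition Im(Z)=0 gives ω₀ = 1/√(LC).
Step 2 — ω₀ = 1/√(0.01·1e-07) = 3.162e+04 rad/s.
Step 3 — f₀ = ω₀/(2π) = 5033 Hz.
Step 4 — Series Q: Q = ω₀L/R = 3.162e+04·0.01/50 = 6.325.

(a) f₀ = 5033 Hz  (b) Q = 6.325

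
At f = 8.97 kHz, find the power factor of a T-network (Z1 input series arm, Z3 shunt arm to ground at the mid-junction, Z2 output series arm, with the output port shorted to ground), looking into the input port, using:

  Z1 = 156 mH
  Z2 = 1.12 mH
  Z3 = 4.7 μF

Step 1 — Angular frequency: ω = 2π·f = 2π·8970 = 5.636e+04 rad/s.
Step 2 — Component impedances:
  Z1: Z = jωL = j·5.636e+04·0.156 = 0 + j8792 Ω
  Z2: Z = jωL = j·5.636e+04·0.00112 = 0 + j63.12 Ω
  Z3: Z = 1/(jωC) = -j/(ω·C) = 0 - j3.775 Ω
Step 3 — With the output port shorted to ground, the output series arm Z2 runs from the junction to ground; the shunt arm Z3 also runs from the junction to ground. They appear in parallel: Z3 || Z2 = 0 - j4.015 Ω.
Step 4 — Series with input arm Z1: Z_in = Z1 + (Z3 || Z2) = 0 + j8788 Ω = 8788∠90.0° Ω.
Step 5 — Power factor: PF = cos(φ) = Re(Z)/|Z| = 0/8788 = 0.
Step 6 — Type: Im(Z) = 8788 ⇒ lagging (phase φ = 90.0°).

PF = 0 (lagging, φ = 90.0°)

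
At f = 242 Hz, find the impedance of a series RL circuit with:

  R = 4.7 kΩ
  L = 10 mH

Step 1 — Angular frequency: ω = 2π·f = 2π·242 = 1521 rad/s.
Step 2 — Component impedances:
  R: Z = R = 4700 Ω
  L: Z = jωL = j·1521·0.01 = 0 + j15.21 Ω
Step 3 — Series combination: Z_total = R + L = 4700 + j15.21 Ω = 4700∠0.2° Ω.

Z = 4700 + j15.21 Ω = 4700∠0.2° Ω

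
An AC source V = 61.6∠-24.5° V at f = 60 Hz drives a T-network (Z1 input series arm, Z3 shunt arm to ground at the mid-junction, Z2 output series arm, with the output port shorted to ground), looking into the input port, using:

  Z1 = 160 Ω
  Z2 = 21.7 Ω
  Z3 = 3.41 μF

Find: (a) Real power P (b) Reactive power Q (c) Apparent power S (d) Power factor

Step 1 — Angular frequency: ω = 2π·f = 2π·60 = 377 rad/s.
Step 2 — Component impedances:
  Z1: Z = R = 160 Ω
  Z2: Z = R = 21.7 Ω
  Z3: Z = 1/(jωC) = -j/(ω·C) = 0 - j777.9 Ω
Step 3 — With the output port shorted to ground, the output series arm Z2 runs from the junction to ground; the shunt arm Z3 also runs from the junction to ground. They appear in parallel: Z3 || Z2 = 21.68 - j0.6049 Ω.
Step 4 — Series with input arm Z1: Z_in = Z1 + (Z3 || Z2) = 181.7 - j0.6049 Ω = 181.7∠-0.2° Ω.
Step 5 — Source phasor: V = 61.6∠-24.5° V = 56.05 - j25.55 V.
Step 6 — Current: I = V / Z = 0.309 - j0.1396 A = 0.339∠-24.3° A.
Step 7 — Complex power: S = V·I* = 20.89 - j0.06953 VA.
Step 8 — Real power: P = Re(S) = 20.89 W.
Step 9 — Reactive power: Q = Im(S) = -0.06953 VAR.
Step 10 — Apparent power: |S| = 20.89 VA.
Step 11 — Power factor: PF = P/|S| = 1 (leading).

(a) P = 20.89 W  (b) Q = -0.06953 VAR  (c) S = 20.89 VA  (d) PF = 1 (leading)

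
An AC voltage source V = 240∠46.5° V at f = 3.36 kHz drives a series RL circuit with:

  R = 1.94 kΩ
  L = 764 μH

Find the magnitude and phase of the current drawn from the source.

Step 1 — Angular frequency: ω = 2π·f = 2π·3360 = 2.111e+04 rad/s.
Step 2 — Component impedances:
  R: Z = R = 1940 Ω
  L: Z = jωL = j·2.111e+04·0.000764 = 0 + j16.13 Ω
Step 3 — Series combination: Z_total = R + L = 1940 + j16.13 Ω = 1940∠0.5° Ω.
Step 4 — Source phasor: V = 240∠46.5° V = 165.2 + j174.1 V.
Step 5 — Ohm's law: I = V / Z_total = (165.2 + j174.1) / (1940 + j16.13) = 0.0859 + j0.08902 A.
Step 6 — Convert to polar: |I| = 0.1237 A, ∠I = 46.0°.

I = 0.1237∠46.0° A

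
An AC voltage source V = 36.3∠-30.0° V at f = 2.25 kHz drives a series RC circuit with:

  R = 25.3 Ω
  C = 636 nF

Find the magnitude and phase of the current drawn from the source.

Step 1 — Angular frequency: ω = 2π·f = 2π·2250 = 1.414e+04 rad/s.
Step 2 — Component impedances:
  R: Z = R = 25.3 Ω
  C: Z = 1/(jωC) = -j/(ω·C) = 0 - j111.2 Ω
Step 3 — Series combination: Z_total = R + C = 25.3 - j111.2 Ω = 114.1∠-77.2° Ω.
Step 4 — Source phasor: V = 36.3∠-30.0° V = 31.44 - j18.15 V.
Step 5 — Ohm's law: I = V / Z_total = (31.44 - j18.15) / (25.3 - j111.2) = 0.2163 + j0.2335 A.
Step 6 — Convert to polar: |I| = 0.3183 A, ∠I = 47.2°.

I = 0.3183∠47.2° A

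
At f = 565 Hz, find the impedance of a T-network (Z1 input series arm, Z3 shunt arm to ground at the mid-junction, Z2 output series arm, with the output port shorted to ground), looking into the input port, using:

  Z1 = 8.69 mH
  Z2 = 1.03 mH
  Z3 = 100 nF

Step 1 — Angular frequency: ω = 2π·f = 2π·565 = 3550 rad/s.
Step 2 — Component impedances:
  Z1: Z = jωL = j·3550·0.00869 = 0 + j30.85 Ω
  Z2: Z = jωL = j·3550·0.00103 = 0 + j3.656 Ω
  Z3: Z = 1/(jωC) = -j/(ω·C) = 0 - j2817 Ω
Step 3 — With the output port shorted to ground, the output series arm Z2 runs from the junction to ground; the shunt arm Z3 also runs from the junction to ground. They appear in parallel: Z3 || Z2 = 0 + j3.661 Ω.
Step 4 — Series with input arm Z1: Z_in = Z1 + (Z3 || Z2) = 0 + j34.51 Ω = 34.51∠90.0° Ω.

Z = 0 + j34.51 Ω = 34.51∠90.0° Ω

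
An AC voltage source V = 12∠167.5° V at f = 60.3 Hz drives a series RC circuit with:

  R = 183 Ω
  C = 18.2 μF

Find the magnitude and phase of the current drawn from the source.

Step 1 — Angular frequency: ω = 2π·f = 2π·60.3 = 378.9 rad/s.
Step 2 — Component impedances:
  R: Z = R = 183 Ω
  C: Z = 1/(jωC) = -j/(ω·C) = 0 - j145 Ω
Step 3 — Series combination: Z_total = R + C = 183 - j145 Ω = 233.5∠-38.4° Ω.
Step 4 — Source phasor: V = 12∠167.5° V = -11.72 + j2.597 V.
Step 5 — Ohm's law: I = V / Z_total = (-11.72 + j2.597) / (183 - j145) = -0.04623 - j0.02244 A.
Step 6 — Convert to polar: |I| = 0.05139 A, ∠I = -154.1°.

I = 0.05139∠-154.1° A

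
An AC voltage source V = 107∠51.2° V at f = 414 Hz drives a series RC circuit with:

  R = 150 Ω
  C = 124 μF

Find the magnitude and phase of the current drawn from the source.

Step 1 — Angular frequency: ω = 2π·f = 2π·414 = 2601 rad/s.
Step 2 — Component impedances:
  R: Z = R = 150 Ω
  C: Z = 1/(jωC) = -j/(ω·C) = 0 - j3.1 Ω
Step 3 — Series combination: Z_total = R + C = 150 - j3.1 Ω = 150∠-1.2° Ω.
Step 4 — Source phasor: V = 107∠51.2° V = 67.05 + j83.39 V.
Step 5 — Ohm's law: I = V / Z_total = (67.05 + j83.39) / (150 - j3.1) = 0.4353 + j0.5649 A.
Step 6 — Convert to polar: |I| = 0.7132 A, ∠I = 52.4°.

I = 0.7132∠52.4° A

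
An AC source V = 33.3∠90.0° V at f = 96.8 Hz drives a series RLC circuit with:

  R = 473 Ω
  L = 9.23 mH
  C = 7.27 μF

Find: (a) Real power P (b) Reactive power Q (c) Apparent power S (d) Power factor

Step 1 — Angular frequency: ω = 2π·f = 2π·96.8 = 608.2 rad/s.
Step 2 — Component impedances:
  R: Z = R = 473 Ω
  L: Z = jωL = j·608.2·0.00923 = 0 + j5.614 Ω
  C: Z = 1/(jωC) = -j/(ω·C) = 0 - j226.2 Ω
Step 3 — Series combination: Z_total = R + L + C = 473 - j220.5 Ω = 521.9∠-25.0° Ω.
Step 4 — Source phasor: V = 33.3∠90.0° V = 0 + j33.3 V.
Step 5 — Current: I = V / Z = -0.02696 + j0.05783 A = 0.06381∠115.0° A.
Step 6 — Complex power: S = V·I* = 1.926 - j0.8979 VA.
Step 7 — Real power: P = Re(S) = 1.926 W.
Step 8 — Reactive power: Q = Im(S) = -0.8979 VAR.
Step 9 — Apparent power: |S| = 2.125 VA.
Step 10 — Power factor: PF = P/|S| = 0.9063 (leading).

(a) P = 1.926 W  (b) Q = -0.8979 VAR  (c) S = 2.125 VA  (d) PF = 0.9063 (leading)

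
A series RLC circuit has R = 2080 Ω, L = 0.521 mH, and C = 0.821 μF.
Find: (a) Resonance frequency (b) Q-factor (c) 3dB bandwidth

Step 1 — Resonance: ω₀ = 1/√(LC) = 1/√(0.000521·8.21e-07) = 4.835e+04 rad/s.
Step 2 — f₀ = ω₀/(2π) = 7695 Hz.
Step 3 — Series Q: Q = ω₀L/R = 4.835e+04·0.000521/2080 = 0.01211.
Step 4 — Bandwidth: Δω = ω₀/Q = 3.992e+06 rad/s; BW = Δω/(2π) = 6.354e+05 Hz.

(a) f₀ = 7695 Hz  (b) Q = 0.01211  (c) BW = 6.354e+05 Hz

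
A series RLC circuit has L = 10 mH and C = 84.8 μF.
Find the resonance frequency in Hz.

Step 1 — Resonance condition Im(Z)=0 gives ω₀ = 1/√(LC).
Step 2 — ω₀ = 1/√(0.01·8.48e-05) = 1086 rad/s.
Step 3 — f₀ = ω₀/(2π) = 172.8 Hz.

f₀ = 172.8 Hz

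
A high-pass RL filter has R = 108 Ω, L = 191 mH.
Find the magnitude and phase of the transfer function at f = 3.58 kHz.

Step 1 — Angular frequency: ω = 2π·3580 = 2.249e+04 rad/s.
Step 2 — Transfer function: H(jω) = jωL/(R + jωL).
Step 3 — Numerator jωL = j·4296; denominator R + jωL = 108 + j4296.
Step 4 — H = 0.9994 + j0.02512.
Step 5 — Magnitude: |H| = 0.9997 (-0.0 dB); phase: φ = 1.4°.

|H| = 0.9997 (-0.0 dB), φ = 1.4°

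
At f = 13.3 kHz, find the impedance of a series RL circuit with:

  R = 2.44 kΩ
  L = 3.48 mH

Step 1 — Angular frequency: ω = 2π·f = 2π·1.33e+04 = 8.357e+04 rad/s.
Step 2 — Component impedances:
  R: Z = R = 2440 Ω
  L: Z = jωL = j·8.357e+04·0.00348 = 0 + j290.8 Ω
Step 3 — Series combination: Z_total = R + L = 2440 + j290.8 Ω = 2457∠6.8° Ω.

Z = 2440 + j290.8 Ω = 2457∠6.8° Ω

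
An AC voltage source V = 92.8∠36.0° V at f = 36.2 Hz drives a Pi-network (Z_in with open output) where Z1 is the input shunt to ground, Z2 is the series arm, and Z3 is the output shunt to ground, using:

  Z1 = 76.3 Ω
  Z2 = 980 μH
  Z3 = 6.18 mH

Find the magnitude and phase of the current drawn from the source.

Step 1 — Angular frequency: ω = 2π·f = 2π·36.2 = 227.5 rad/s.
Step 2 — Component impedances:
  Z1: Z = R = 76.3 Ω
  Z2: Z = jωL = j·227.5·0.00098 = 0 + j0.2229 Ω
  Z3: Z = jωL = j·227.5·0.00618 = 0 + j1.406 Ω
Step 3 — With open output, the series arm Z2 and the output shunt Z3 appear in series to ground: Z2 + Z3 = 0 + j1.629 Ω.
Step 4 — Parallel with input shunt Z1: Z_in = Z1 || (Z2 + Z3) = 0.03474 + j1.628 Ω = 1.628∠88.8° Ω.
Step 5 — Source phasor: V = 92.8∠36.0° V = 75.08 + j54.55 V.
Step 6 — Ohm's law: I = V / Z_total = (75.08 + j54.55) / (0.03474 + j1.628) = 34.48 - j45.39 A.
Step 7 — Convert to polar: |I| = 57 A, ∠I = -52.8°.

I = 57∠-52.8° A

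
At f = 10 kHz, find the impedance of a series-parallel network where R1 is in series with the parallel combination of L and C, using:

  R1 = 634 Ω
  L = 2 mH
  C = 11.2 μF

Step 1 — Angular frequency: ω = 2π·f = 2π·1e+04 = 6.283e+04 rad/s.
Step 2 — Component impedances:
  R1: Z = R = 634 Ω
  L: Z = jωL = j·6.283e+04·0.002 = 0 + j125.7 Ω
  C: Z = 1/(jωC) = -j/(ω·C) = 0 - j1.421 Ω
Step 3 — Parallel branch: L || C = 1/(1/L + 1/C) = 0 - j1.437 Ω.
Step 4 — Series with R1: Z_total = R1 + (L || C) = 634 - j1.437 Ω = 634∠-0.1° Ω.

Z = 634 - j1.437 Ω = 634∠-0.1° Ω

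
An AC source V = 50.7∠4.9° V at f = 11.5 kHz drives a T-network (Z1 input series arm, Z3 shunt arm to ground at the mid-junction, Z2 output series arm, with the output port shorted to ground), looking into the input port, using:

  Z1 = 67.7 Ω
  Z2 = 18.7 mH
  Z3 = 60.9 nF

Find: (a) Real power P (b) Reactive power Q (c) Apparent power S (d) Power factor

Step 1 — Angular frequency: ω = 2π·f = 2π·1.15e+04 = 7.226e+04 rad/s.
Step 2 — Component impedances:
  Z1: Z = R = 67.7 Ω
  Z2: Z = jωL = j·7.226e+04·0.0187 = 0 + j1351 Ω
  Z3: Z = 1/(jωC) = -j/(ω·C) = 0 - j227.3 Ω
Step 3 — With the output port shorted to ground, the output series arm Z2 runs from the junction to ground; the shunt arm Z3 also runs from the junction to ground. They appear in parallel: Z3 || Z2 = 0 - j273.2 Ω.
Step 4 — Series with input arm Z1: Z_in = Z1 + (Z3 || Z2) = 67.7 - j273.2 Ω = 281.5∠-76.1° Ω.
Step 5 — Source phasor: V = 50.7∠4.9° V = 50.51 + j4.331 V.
Step 6 — Current: I = V / Z = 0.02823 + j0.1779 A = 0.1801∠81.0° A.
Step 7 — Complex power: S = V·I* = 2.197 - j8.865 VA.
Step 8 — Real power: P = Re(S) = 2.197 W.
Step 9 — Reactive power: Q = Im(S) = -8.865 VAR.
Step 10 — Apparent power: |S| = 9.133 VA.
Step 11 — Power factor: PF = P/|S| = 0.2405 (leading).

(a) P = 2.197 W  (b) Q = -8.865 VAR  (c) S = 9.133 VA  (d) PF = 0.2405 (leading)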